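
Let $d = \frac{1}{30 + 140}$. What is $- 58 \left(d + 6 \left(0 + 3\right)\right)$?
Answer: $- \frac{88769}{85} \approx -1044.3$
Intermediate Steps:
$d = \frac{1}{170} \approx 0.0058824$
$- 58 \left(d + 6 \left(0 + 3\right)\right) = - 58 \left(\frac{1}{170} + 6 \left(0 + 3\right)\right) = - 58 \left(\frac{1}{170} + 6 \cdot 3\right) = - 58 \left(\frac{1}{170} + 18\right) = \left(-58\right) \frac{3061}{170} = - \frac{88769}{85}$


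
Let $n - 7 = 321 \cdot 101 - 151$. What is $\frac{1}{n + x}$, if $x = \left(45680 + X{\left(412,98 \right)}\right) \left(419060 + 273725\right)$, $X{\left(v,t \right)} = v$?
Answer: $\frac{1}{31931878497} \approx 3.1317 \cdot 10^{-11}$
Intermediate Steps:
$n = 32277$ ($n = 7 + \left(321 \cdot 101 - 151\right) = 7 + \left(32421 - 151\right) = 7 + 32270 = 32277$)
$x = 31931846220$ ($x = \left(45680 + 412\right) \left(419060 + 273725\right) = 46092 \cdot 692785 = 31931846220$)
$\frac{1}{n + x} = \frac{1}{32277 + 31931846220} = \frac{1}{31931878497}$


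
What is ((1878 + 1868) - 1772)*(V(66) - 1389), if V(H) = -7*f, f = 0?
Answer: -2741886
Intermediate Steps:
V(H) = 0 (V(H) = -7*0 = 0)
((1878 + 1868) - 1772)*(V(66) - 1389) = ((1878 + 1868) - 1772)*(0 - 1389) = (3746 - 1772)*(-1389) = 1974*(-1389) = -2741886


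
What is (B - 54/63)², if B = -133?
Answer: 877969/49 ≈ 17918.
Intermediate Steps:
(B - 54/63)² = (-133 - 54/63)² = (-133 - 54*1/63)² = (-133 - 6/7)² = (-937/7)² = 877969/49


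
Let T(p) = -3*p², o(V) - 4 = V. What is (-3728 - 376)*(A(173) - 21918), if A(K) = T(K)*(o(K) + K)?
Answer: 129059998272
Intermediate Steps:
o(V) = 4 + V
A(K) = -3*K²*(4 + 2*K) (A(K) = (-3*K²)*((4 + K) + K) = (-3*K²)*(4 + 2*K) = -3*K²*(4 + 2*K))
(-3728 - 376)*(A(173) - 21918) = (-3728 - 376)*(6*173²*(-2 - 1*173) - 21918) = -4104*(6*29929*(-2 - 173) - 21918) = -4104*(6*29929*(-175) - 21918) = -4104*(-31425450 - 21918) = -4104*(-31447368) = 129059998272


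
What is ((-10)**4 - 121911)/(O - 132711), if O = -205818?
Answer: 111911/338529 ≈ 0.33058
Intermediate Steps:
((-10)**4 - 121911)/(O - 132711) = ((-10)**4 - 121911)/(-205818 - 132711) = (10000 - 121911)/(-338529) = -111911*(-1/338529) = 111911/338529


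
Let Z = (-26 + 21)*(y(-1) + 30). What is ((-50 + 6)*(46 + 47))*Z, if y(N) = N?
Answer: 593340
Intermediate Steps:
Z = -145 (Z = (-26 + 21)*(-1 + 30) = -5*29 = -145)
((-50 + 6)*(46 + 47))*Z = ((-50 + 6)*(46 + 47))*(-145) = -44*93*(-145) = -4092*(-145) = 593340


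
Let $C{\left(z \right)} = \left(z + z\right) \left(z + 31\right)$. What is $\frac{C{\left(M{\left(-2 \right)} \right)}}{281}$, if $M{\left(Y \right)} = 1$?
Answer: $\frac{64}{281} \approx 0.22776$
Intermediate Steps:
$C{\left(z \right)} = 2 z \left(31 + z\right)$
$\frac{C{\left(M{\left(-2 \right)} \right)}}{281} = \frac{2 \cdot 1 \left(31 + 1\right)}{281} = 2 \cdot 1 \cdot 32 \cdot \frac{1}{281} = 64 \cdot \frac{1}{281} = \frac{64}{281}$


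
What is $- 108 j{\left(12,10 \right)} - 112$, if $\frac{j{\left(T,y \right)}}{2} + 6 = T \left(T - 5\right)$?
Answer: $-16960$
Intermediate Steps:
$j{\left(T,y \right)} = -12 + 2 T \left(-5 + T\right)$ ($j{\left(T,y \right)} = -12 + 2 T \left(T - 5\right) = -12 + 2 T \left(-5 + T\right)$)
$- 108 j{\left(12,10 \right)} - 112 = - 108 \left(-12 - 120 + 2 \cdot 12^{2}\right) - 112 = - 108 \left(-12 - 120 + 2 \cdot 144\right) - 112 = - 108 \left(-12 - 120 + 288\right) - 112 = \left(-108\right) 156 - 112 = -16848 - 112 = -16960$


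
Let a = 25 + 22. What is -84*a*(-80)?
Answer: 315840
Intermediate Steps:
a = 47
-84*a*(-80) = -84*47*(-80) = -3948*(-80) = 315840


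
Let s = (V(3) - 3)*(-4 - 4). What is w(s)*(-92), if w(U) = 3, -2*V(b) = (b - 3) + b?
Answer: -276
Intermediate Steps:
V(b) = 3/2 - b (V(b) = -((b - 3) + b)/2 = -((-3 + b) + b)/2 = -(-3 + 2*b)/2 = 3/2 - b)
s = 36 (s = ((3/2 - 1*3) - 3)*(-4 - 4) = ((3/2 - 3) - 3)*(-8) = (-3/2 - 3)*(-8) = -9/2*(-8) = 36)
w(s)*(-92) = 3*(-92) = -276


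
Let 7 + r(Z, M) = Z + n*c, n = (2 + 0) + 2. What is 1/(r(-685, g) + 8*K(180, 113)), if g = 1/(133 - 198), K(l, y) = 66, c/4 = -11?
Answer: -1/340 ≈ -0.0029412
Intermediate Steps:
c = -44 (c = 4*(-11) = -44)
g = -1/65 (g = 1/(-65) = -1/65 ≈ -0.015385)
n = 4 (n = 2 + 2 = 4)
r(Z, M) = -183 + Z (r(Z, M) = -7 + (Z + 4*(-44)) = -7 + (Z - 176) = -7 + (-176 + Z) = -183 + Z)
1/(r(-685, g) + 8*K(180, 113)) = 1/((-183 - 685) + 8*66) = 1/(-868 + 528) = 1/(-340) = -1/340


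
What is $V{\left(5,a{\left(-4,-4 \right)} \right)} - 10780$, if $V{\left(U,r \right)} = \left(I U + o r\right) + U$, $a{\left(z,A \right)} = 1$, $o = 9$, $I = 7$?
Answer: $-10731$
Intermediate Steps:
$V{\left(U,r \right)} = 8 U + 9 r$ ($V{\left(U,r \right)} = \left(7 U + 9 r\right) + U = 8 U + 9 r$)
$V{\left(5,a{\left(-4,-4 \right)} \right)} - 10780 = \left(8 \cdot 5 + 9 \cdot 1\right) - 10780 = \left(40 + 9\right) - 10780 = 49 - 10780 = -10731$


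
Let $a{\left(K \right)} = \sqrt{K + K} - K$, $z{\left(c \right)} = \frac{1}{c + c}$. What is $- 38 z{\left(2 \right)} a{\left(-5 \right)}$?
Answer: $- \frac{95}{2} - \frac{19 i \sqrt{10}}{2} \approx -47.5 - 30.042 i$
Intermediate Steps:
$z{\left(c \right)} = \frac{1}{2 c}$
$a{\left(K \right)} = - K + \sqrt{2} \sqrt{K}$ ($a{\left(K \right)} = \sqrt{2 K} - K = \sqrt{2} \sqrt{K} - K = - K + \sqrt{2} \sqrt{K}$)
$- 38 z{\left(2 \right)} a{\left(-5 \right)} = - 38 \frac{1}{2 \cdot 2} \left(\left(-1\right) \left(-5\right) + \sqrt{2} \sqrt{-5}\right) = - 38 \cdot \frac{1}{2} \cdot \frac{1}{2} \left(5 + \sqrt{2} i \sqrt{5}\right) = \left(-38\right) \frac{1}{4} \left(5 + i \sqrt{10}\right) = - \frac{19 \left(5 + i \sqrt{10}\right)}{2} = - \frac{95}{2} - \frac{19 i \sqrt{10}}{2}$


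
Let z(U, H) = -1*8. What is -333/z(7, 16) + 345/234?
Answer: 13447/312 ≈ 43.099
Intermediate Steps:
z(U, H) = -8
-333/z(7, 16) + 345/234 = -333/(-8) + 345/234 = -333*(-1/8) + 345*(1/234) = 333/8 + 115/78 = 13447/312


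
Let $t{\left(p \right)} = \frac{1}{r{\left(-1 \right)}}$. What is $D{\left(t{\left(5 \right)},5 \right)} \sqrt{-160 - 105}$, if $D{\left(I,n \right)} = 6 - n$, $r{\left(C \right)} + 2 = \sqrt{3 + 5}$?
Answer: $i \sqrt{265} \approx 16.279 i$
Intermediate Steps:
$r{\left(C \right)} = -2 + 2 \sqrt{2}$ ($r{\left(C \right)} = -2 + \sqrt{3 + 5} = -2 + \sqrt{8} = -2 + 2 \sqrt{2}$)
$t{\left(p \right)} = \frac{1}{-2 + 2 \sqrt{2}}$
$D{\left(t{\left(5 \right)},5 \right)} \sqrt{-160 - 105} = \left(6 - 5\right) \sqrt{-160 - 105} = \left(6 - 5\right) \sqrt{-265} = 1 i \sqrt{265} = i \sqrt{265}$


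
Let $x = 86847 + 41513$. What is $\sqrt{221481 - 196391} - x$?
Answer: $-128360 + \sqrt{25090} \approx -1.282 \cdot 10^{5}$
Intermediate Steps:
$x = 128360$
$\sqrt{221481 - 196391} - x = \sqrt{221481 - 196391} - 128360 = \sqrt{25090} - 128360 = -128360 + \sqrt{25090}$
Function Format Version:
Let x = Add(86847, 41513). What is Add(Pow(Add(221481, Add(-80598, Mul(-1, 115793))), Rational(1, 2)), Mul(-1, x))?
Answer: Add(-128360, Pow(25090, Rational(1, 2))) ≈ -1.2820e+5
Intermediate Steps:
x = 128360
Add(Pow(Add(221481, Add(-80598, Mul(-1, 115793))), Rational(1, 2)), Mul(-1, x)) = Add(Pow(Add(221481, Add(-80598, Mul(-1, 115793))), Rational(1, 2)), Mul(-1, 128360)) = Add(Pow(Add(221481, Add(-80598, -115793)), Rational(1, 2)), -128360) = Add(Pow(Add(221481, -196391), Rational(1, 2)), -128360) = Add(Pow(25090, Rational(1, 2)), -128360) = Add(-128360, Pow(25090, Rational(1, 2)))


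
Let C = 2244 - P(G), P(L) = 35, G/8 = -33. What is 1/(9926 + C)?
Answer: 1/12135 ≈ 8.2406e-5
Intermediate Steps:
G = -264 (G = 8*(-33) = -264)
C = 2209 (C = 2244 - 1*35 = 2244 - 35 = 2209)
1/(9926 + C) = 1/(9926 + 2209) = 1/12135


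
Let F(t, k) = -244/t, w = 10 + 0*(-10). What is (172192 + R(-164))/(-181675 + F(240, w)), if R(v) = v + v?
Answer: -47520/50233 ≈ -0.94599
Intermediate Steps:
w = 10 (w = 10 + 0 = 10)
R(v) = 2*v
(172192 + R(-164))/(-181675 + F(240, w)) = (172192 + 2*(-164))/(-181675 - 244/240) = (172192 - 328)/(-181675 - 244*1/240) = 171864/(-181675 - 61/60) = 171864/(-10900561/60) = 171864*(-60/10900561) = -47520/50233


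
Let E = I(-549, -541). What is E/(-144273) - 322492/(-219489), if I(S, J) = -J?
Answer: 15469381589/10555445499 ≈ 1.4655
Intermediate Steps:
E = 541 (E = -1*(-541) = 541)
E/(-144273) - 322492/(-219489) = 541/(-144273) - 322492/(-219489) = 541*(-1/144273) - 322492*(-1/219489) = -541/144273 + 322492/219489 = 15469381589/10555445499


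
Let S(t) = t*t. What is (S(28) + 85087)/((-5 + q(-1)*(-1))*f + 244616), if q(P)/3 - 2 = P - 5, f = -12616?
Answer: 85871/156304 ≈ 0.54938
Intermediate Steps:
q(P) = -9 + 3*P (q(P) = 6 + 3*(P - 5) = 6 + 3*(-5 + P) = 6 + (-15 + 3*P) = -9 + 3*P)
S(t) = t²
(S(28) + 85087)/((-5 + q(-1)*(-1))*f + 244616) = (28² + 85087)/((-5 + (-9 + 3*(-1))*(-1))*(-12616) + 244616) = (784 + 85087)/((-5 + (-9 - 3)*(-1))*(-12616) + 244616) = 85871/((-5 - 12*(-1))*(-12616) + 244616) = 85871/((-5 + 12)*(-12616) + 244616) = 85871/(7*(-12616) + 244616) = 85871/(-88312 + 244616) = 85871/156304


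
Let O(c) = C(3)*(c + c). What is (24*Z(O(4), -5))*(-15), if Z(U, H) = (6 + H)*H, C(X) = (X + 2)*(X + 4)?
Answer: 1800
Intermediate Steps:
C(X) = (2 + X)*(4 + X)
O(c) = 70*c (O(c) = (8 + 3² + 6*3)*(c + c) = (8 + 9 + 18)*(2*c) = 35*(2*c) = 70*c)
Z(U, H) = H*(6 + H)
(24*Z(O(4), -5))*(-15) = (24*(-5*(6 - 5)))*(-15) = (24*(-5*1))*(-15) = (24*(-5))*(-15) = -120*(-15) = 1800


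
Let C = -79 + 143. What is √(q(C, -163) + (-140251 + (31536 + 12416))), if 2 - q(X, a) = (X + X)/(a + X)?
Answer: 5*I*√4194641/33 ≈ 310.32*I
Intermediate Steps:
C = 64
q(X, a) = 2 - 2*X/(X + a) (q(X, a) = 2 - (X + X)/(a + X) = 2 - 2*X/(X + a))
√(q(C, -163) + (-140251 + (31536 + 12416))) = √(2*(-163)/(64 - 163) + (-140251 + (31536 + 12416))) = √(2*(-163)/(-99) + (-140251 + 43952)) = √(2*(-163)*(-1/99) - 96299) = √(326/99 - 96299) = √(-9533275/99) = 5*I*√4194641/33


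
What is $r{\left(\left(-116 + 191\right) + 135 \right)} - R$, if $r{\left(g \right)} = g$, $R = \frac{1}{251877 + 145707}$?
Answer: $\frac{83492639}{397584} \approx 210.0$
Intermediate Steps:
$R = \frac{1}{397584} \approx 2.5152 \cdot 10^{-6}$
$r{\left(\left(-116 + 191\right) + 135 \right)} - R = \left(\left(-116 + 191\right) + 135\right) - \frac{1}{397584} = \left(75 + 135\right) - \frac{1}{397584} = 210 - \frac{1}{397584} = \frac{83492639}{397584}$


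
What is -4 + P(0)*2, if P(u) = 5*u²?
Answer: -4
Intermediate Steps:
-4 + P(0)*2 = -4 + (5*0²)*2 = -4 + (5*0)*2 = -4 + 0*2 = -4 + 0 = -4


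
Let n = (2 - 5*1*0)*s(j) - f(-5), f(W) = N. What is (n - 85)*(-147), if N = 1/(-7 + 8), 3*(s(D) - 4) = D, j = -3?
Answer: 11760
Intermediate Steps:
s(D) = 4 + D/3
N = 1 (N = 1/1 = 1)
f(W) = 1
n = 5 (n = (2 - 5*1*0)*(4 + (⅓)*(-3)) - 1*1 = (2 - 5*0)*(4 - 1) - 1 = (2 + 0)*3 - 1 = 2*3 - 1 = 6 - 1 = 5)
(n - 85)*(-147) = (5 - 85)*(-147) = -80*(-147) = 11760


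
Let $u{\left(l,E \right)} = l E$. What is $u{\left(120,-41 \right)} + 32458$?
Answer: $27538$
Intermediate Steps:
$u{\left(l,E \right)} = E l$
$u{\left(120,-41 \right)} + 32458 = \left(-41\right) 120 + 32458 = -4920 + 32458 = 27538$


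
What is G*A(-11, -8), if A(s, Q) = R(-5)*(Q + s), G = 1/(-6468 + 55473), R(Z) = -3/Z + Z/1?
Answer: 38/22275 ≈ 0.0017059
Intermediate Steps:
R(Z) = Z - 3/Z (R(Z) = -3/Z + Z*1 = -3/Z + Z = Z - 3/Z)
G = 1/49005 ≈ 2.0406e-5
A(s, Q) = -22*Q/5 - 22*s/5 (A(s, Q) = (-5 - 3/(-5))*(Q + s) = (-5 - 3*(-⅕))*(Q + s) = (-5 + ⅗)*(Q + s) = -22*(Q + s)/5 = -22*Q/5 - 22*s/5)
G*A(-11, -8) = (-22/5*(-8) - 22/5*(-11))/49005 = (176/5 + 242/5)/49005 = (1/49005)*(418/5) = 38/22275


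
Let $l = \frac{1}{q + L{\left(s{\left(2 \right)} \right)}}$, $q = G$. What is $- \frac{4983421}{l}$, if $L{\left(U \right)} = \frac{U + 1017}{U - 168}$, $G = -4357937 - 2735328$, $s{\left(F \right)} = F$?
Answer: $\frac{5867893554193789}{166} \approx 3.5349 \cdot 10^{13}$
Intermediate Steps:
$G = -7093265$ ($G = -4357937 - 2735328 = -7093265$)
$L{\left(U \right)} = \frac{1017 + U}{-168 + U}$
$q = -7093265$
$l = - \frac{166}{1177483009}$ ($l = \frac{1}{-7093265 + \frac{1017 + 2}{-168 + 2}} = \frac{1}{-7093265 + \frac{1}{-166} \cdot 1019} = \frac{1}{-7093265 - \frac{1019}{166}} = \frac{1}{- \frac{1177483009}{166}} = - \frac{166}{1177483009} \approx -1.4098 \cdot 10^{-7}$)
$- \frac{4983421}{l} = - \frac{4983421}{- \frac{166}{1177483009}} = \left(-4983421\right) \left(- \frac{1177483009}{166}\right) = \frac{5867893554193789}{166}$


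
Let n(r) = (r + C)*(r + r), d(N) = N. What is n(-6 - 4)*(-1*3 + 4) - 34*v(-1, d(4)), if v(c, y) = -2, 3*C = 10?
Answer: 604/3 ≈ 201.33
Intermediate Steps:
C = 10/3 (C = (⅓)*10 = 10/3 ≈ 3.3333)
n(r) = 2*r*(10/3 + r) (n(r) = (r + 10/3)*(r + r) = (10/3 + r)*(2*r) = 2*r*(10/3 + r))
n(-6 - 4)*(-1*3 + 4) - 34*v(-1, d(4)) = (2*(-6 - 4)*(10 + 3*(-6 - 4))/3)*(-1*3 + 4) - 34*(-2) = ((⅔)*(-10)*(10 + 3*(-10)))*(-3 + 4) + 68 = ((⅔)*(-10)*(10 - 30))*1 + 68 = ((⅔)*(-10)*(-20))*1 + 68 = (400/3)*1 + 68 = 400/3 + 68 = 604/3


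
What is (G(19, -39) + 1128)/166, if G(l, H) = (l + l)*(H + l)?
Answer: 184/83 ≈ 2.2169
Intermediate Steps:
G(l, H) = 2*l*(H + l) (G(l, H) = (2*l)*(H + l) = 2*l*(H + l))
(G(19, -39) + 1128)/166 = (2*19*(-39 + 19) + 1128)/166 = (2*19*(-20) + 1128)*(1/166) = (-760 + 1128)*(1/166) = 368*(1/166) = 184/83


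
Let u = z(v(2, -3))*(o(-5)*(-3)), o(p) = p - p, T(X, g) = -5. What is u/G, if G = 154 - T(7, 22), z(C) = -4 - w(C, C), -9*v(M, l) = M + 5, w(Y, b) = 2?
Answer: 0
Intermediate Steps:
o(p) = 0
v(M, l) = -5/9 - M/9 (v(M, l) = -(M + 5)/9 = -(5 + M)/9 = -5/9 - M/9)
z(C) = -6 (z(C) = -4 - 1*2 = -4 - 2 = -6)
G = 159 (G = 154 - 1*(-5) = 154 + 5 = 159)
u = 0 (u = -0*(-3) = -6*0 = 0)
u/G = 0/159 = 0*(1/159) = 0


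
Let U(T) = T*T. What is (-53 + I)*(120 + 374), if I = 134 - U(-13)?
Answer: -43472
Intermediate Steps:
U(T) = T**2
I = -35 (I = 134 - 1*(-13)**2 = 134 - 1*169 = 134 - 169 = -35)
(-53 + I)*(120 + 374) = (-53 - 35)*(120 + 374) = -88*494 = -43472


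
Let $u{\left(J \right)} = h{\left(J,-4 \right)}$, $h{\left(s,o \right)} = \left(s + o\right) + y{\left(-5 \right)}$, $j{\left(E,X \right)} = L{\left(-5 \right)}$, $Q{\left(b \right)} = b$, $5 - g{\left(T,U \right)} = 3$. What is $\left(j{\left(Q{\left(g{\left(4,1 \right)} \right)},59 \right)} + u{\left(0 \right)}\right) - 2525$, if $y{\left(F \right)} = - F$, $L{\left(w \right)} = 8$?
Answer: $-2516$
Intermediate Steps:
$g{\left(T,U \right)} = 2$ ($g{\left(T,U \right)} = 5 - 3 = 2$)
$j{\left(E,X \right)} = 8$
$h{\left(s,o \right)} = 5 + o + s$ ($h{\left(s,o \right)} = \left(s + o\right) - -5 = \left(o + s\right) + 5 = 5 + o + s$)
$u{\left(J \right)} = 1 + J$ ($u{\left(J \right)} = 5 - 4 + J = 1 + J$)
$\left(j{\left(Q{\left(g{\left(4,1 \right)} \right)},59 \right)} + u{\left(0 \right)}\right) - 2525 = \left(8 + \left(1 + 0\right)\right) - 2525 = \left(8 + 1\right) - 2525 = 9 - 2525 = -2516$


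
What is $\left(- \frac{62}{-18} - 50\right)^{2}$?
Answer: $\frac{175561}{81} \approx 2167.4$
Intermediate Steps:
$\left(- \frac{62}{-18} - 50\right)^{2} = \left(\left(-62\right) \left(- \frac{1}{18}\right) - 50\right)^{2} = \left(\frac{31}{9} - 50\right)^{2} = \left(- \frac{419}{9}\right)^{2} = \frac{175561}{81}$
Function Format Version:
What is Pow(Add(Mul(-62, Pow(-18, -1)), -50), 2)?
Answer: Rational(175561, 81) ≈ 2167.4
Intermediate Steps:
Pow(Add(Mul(-62, Pow(-18, -1)), -50), 2) = Pow(Add(Mul(-62, Rational(-1, 18)), -50), 2) = Pow(Add(Rational(31, 9), -50), 2) = Pow(Rational(-419, 9), 2) = Rational(175561, 81)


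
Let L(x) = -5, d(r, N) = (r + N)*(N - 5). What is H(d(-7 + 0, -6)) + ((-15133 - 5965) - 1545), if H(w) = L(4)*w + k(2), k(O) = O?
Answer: -23356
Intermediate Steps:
d(r, N) = (-5 + N)*(N + r) (d(r, N) = (N + r)*(-5 + N) = (-5 + N)*(N + r))
H(w) = 2 - 5*w (H(w) = -5*w + 2 = 2 - 5*w)
H(d(-7 + 0, -6)) + ((-15133 - 5965) - 1545) = (2 - 5*((-6)² - 5*(-6) - 5*(-7 + 0) - 6*(-7 + 0))) + ((-15133 - 5965) - 1545) = (2 - 5*(36 + 30 - 5*(-7) - 6*(-7))) + (-21098 - 1545) = (2 - 5*(36 + 30 + 35 + 42)) - 22643 = (2 - 5*143) - 22643 = (2 - 715) - 22643 = -713 - 22643 = -23356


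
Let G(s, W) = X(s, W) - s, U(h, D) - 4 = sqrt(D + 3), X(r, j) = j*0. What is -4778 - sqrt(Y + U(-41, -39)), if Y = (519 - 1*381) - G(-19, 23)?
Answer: -4778 - sqrt(123 + 6*I) ≈ -4789.1 - 0.27042*I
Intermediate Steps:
X(r, j) = 0
U(h, D) = 4 + sqrt(3 + D) (U(h, D) = 4 + sqrt(D + 3) = 4 + sqrt(3 + D))
G(s, W) = -s (G(s, W) = 0 - s = -s)
Y = 119 (Y = (519 - 1*381) - (-1)*(-19) = (519 - 381) - 1*19 = 138 - 19 = 119)
-4778 - sqrt(Y + U(-41, -39)) = -4778 - sqrt(119 + (4 + sqrt(3 - 39))) = -4778 - sqrt(119 + (4 + sqrt(-36))) = -4778 - sqrt(119 + (4 + 6*I)) = -4778 - sqrt(123 + 6*I)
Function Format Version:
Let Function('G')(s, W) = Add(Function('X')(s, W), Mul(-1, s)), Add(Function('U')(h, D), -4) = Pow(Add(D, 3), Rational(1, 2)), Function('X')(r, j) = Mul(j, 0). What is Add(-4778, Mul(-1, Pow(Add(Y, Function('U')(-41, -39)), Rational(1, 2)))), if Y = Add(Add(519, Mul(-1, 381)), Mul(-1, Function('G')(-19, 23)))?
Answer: Add(-4778, Mul(-1, Pow(Add(123, Mul(6, I)), Rational(1, 2)))) ≈ Add(-4789.1, Mul(-0.27042, I))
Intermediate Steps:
Function('X')(r, j) = 0
Function('U')(h, D) = Add(4, Pow(Add(3, D), Rational(1, 2))) (Function('U')(h, D) = Add(4, Pow(Add(D, 3), Rational(1, 2))) = Add(4, Pow(Add(3, D), Rational(1, 2))))
Function('G')(s, W) = Mul(-1, s) (Function('G')(s, W) = Add(0, Mul(-1, s)) = Mul(-1, s))
Y = 119 (Y = Add(Add(519, Mul(-1, 381)), Mul(-1, Mul(-1, -19))) = Add(Add(519, -381), Mul(-1, 19)) = Add(138, -19) = 119)
Add(-4778, Mul(-1, Pow(Add(Y, Function('U')(-41, -39)), Rational(1, 2)))) = Add(-4778, Mul(-1, Pow(Add(119, Add(4, Pow(Add(3, -39), Rational(1, 2)))), Rational(1, 2)))) = Add(-4778, Mul(-1, Pow(Add(119, Add(4, Pow(-36, Rational(1, 2)))), Rational(1, 2)))) = Add(-4778, Mul(-1, Pow(Add(119, Add(4, Mul(6, I))), Rational(1, 2)))) = Add(-4778, Mul(-1, Pow(Add(123, Mul(6, I)), Rational(1, 2))))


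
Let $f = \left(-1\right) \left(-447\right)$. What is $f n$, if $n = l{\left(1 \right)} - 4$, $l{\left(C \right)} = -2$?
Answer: $-2682$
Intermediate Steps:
$f = 447$
$n = -6$ ($n = -2 - 4 = -6$)
$f n = 447 \left(-6\right) = -2682$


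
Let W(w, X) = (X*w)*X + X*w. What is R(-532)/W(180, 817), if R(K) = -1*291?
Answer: -97/40098360 ≈ -2.4191e-6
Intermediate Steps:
R(K) = -291
W(w, X) = X*w + w*X**2 (W(w, X) = w*X**2 + X*w = X*w + w*X**2)
R(-532)/W(180, 817) = -291*1/(147060*(1 + 817)) = -291/(817*180*818) = -291/120295080 = -291*1/120295080 = -97/40098360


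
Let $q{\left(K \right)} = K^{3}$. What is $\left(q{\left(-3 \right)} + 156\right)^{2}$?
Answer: $16641$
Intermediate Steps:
$\left(q{\left(-3 \right)} + 156\right)^{2} = \left(\left(-3\right)^{3} + 156\right)^{2} = \left(-27 + 156\right)^{2} = 129^{2} = 16641$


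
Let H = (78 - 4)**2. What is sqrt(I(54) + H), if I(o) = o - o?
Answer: 74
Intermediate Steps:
I(o) = 0
H = 5476 (H = 74**2 = 5476)
sqrt(I(54) + H) = sqrt(0 + 5476) = sqrt(5476) = 74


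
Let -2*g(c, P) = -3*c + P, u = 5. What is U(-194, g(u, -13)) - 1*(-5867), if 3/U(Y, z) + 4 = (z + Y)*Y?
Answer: 204852175/34916 ≈ 5867.0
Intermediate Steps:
g(c, P) = -P/2 + 3*c/2 (g(c, P) = -(-3*c + P)/2 = -(P - 3*c)/2 = -P/2 + 3*c/2)
U(Y, z) = 3/(-4 + Y*(Y + z)) (U(Y, z) = 3/(-4 + (z + Y)*Y) = 3/(-4 + (Y + z)*Y) = 3/(-4 + Y*(Y + z)))
U(-194, g(u, -13)) - 1*(-5867) = 3/(-4 + (-194)² - 194*(-½*(-13) + (3/2)*5)) - 1*(-5867) = 3/(-4 + 37636 - 194*(13/2 + 15/2)) + 5867 = 3/(-4 + 37636 - 194*14) + 5867 = 3/(-4 + 37636 - 2716) + 5867 = 3/34916 + 5867 = 204852175/34916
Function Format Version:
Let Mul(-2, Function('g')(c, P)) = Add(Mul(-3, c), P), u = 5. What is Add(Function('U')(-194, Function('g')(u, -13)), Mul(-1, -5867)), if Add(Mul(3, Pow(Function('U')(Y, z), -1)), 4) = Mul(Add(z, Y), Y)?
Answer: Rational(204852175, 34916) ≈ 5867.0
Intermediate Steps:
Function('g')(c, P) = Add(Mul(Rational(-1, 2), P), Mul(Rational(3, 2), c)) (Function('g')(c, P) = Mul(Rational(-1, 2), Add(Mul(-3, c), P)) = Mul(Rational(-1, 2), Add(P, Mul(-3, c))) = Add(Mul(Rational(-1, 2), P), Mul(Rational(3, 2), c)))
Function('U')(Y, z) = Mul(3, Pow(Add(-4, Mul(Y, Add(Y, z))), -1)) (Function('U')(Y, z) = Mul(3, Pow(Add(-4, Mul(Add(z, Y), Y)), -1)) = Mul(3, Pow(Add(-4, Mul(Add(Y, z), Y)), -1)) = Mul(3, Pow(Add(-4, Mul(Y, Add(Y, z))), -1)))
Add(Function('U')(-194, Function('g')(u, -13)), Mul(-1, -5867)) = Add(Mul(3, Pow(Add(-4, Pow(-194, 2), Mul(-194, Add(Mul(Rational(-1, 2), -13), Mul(Rational(3, 2), 5)))), -1)), Mul(-1, -5867)) = Add(Mul(3, Pow(Add(-4, 37636, Mul(-194, Add(Rational(13, 2), Rational(15, 2)))), -1)), 5867) = Add(Mul(3, Pow(Add(-4, 37636, Mul(-194, 14)), -1)), 5867) = Add(Mul(3, Pow(Add(-4, 37636, -2716), -1)), 5867) = Add(Mul(3, Pow(34916, -1)), 5867) = Add(Mul(3, Rational(1, 34916)), 5867) = Add(Rational(3, 34916), 5867) = Rational(204852175, 34916)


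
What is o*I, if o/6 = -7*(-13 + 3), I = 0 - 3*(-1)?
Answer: 1260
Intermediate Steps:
I = 3 (I = 0 + 3 = 3)
o = 420 (o = 6*(-7*(-13 + 3)) = 6*(-7*(-10)) = 6*70 = 420)
o*I = 420*3 = 1260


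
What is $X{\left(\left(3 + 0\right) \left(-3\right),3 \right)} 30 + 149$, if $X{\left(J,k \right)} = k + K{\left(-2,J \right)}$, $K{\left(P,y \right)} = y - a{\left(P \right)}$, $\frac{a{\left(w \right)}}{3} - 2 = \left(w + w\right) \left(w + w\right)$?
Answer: $-1651$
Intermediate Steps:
$a{\left(w \right)} = 6 + 12 w^{2}$ ($a{\left(w \right)} = 6 + 3 \left(w + w\right) \left(w + w\right) = 6 + 3 \cdot 2 w 2 w = 6 + 3 \cdot 4 w^{2} = 6 + 12 w^{2}$)
$K{\left(P,y \right)} = -6 + y - 12 P^{2}$ ($K{\left(P,y \right)} = y - \left(6 + 12 P^{2}\right) = -6 + y - 12 P^{2}$)
$X{\left(J,k \right)} = -54 + J + k$ ($X{\left(J,k \right)} = k - \left(6 + 48 - J\right) = k - \left(54 - J\right) = k + \left(-54 + J\right) = -54 + J + k$)
$X{\left(\left(3 + 0\right) \left(-3\right),3 \right)} 30 + 149 = \left(-54 + \left(3 + 0\right) \left(-3\right) + 3\right) 30 + 149 = \left(-54 + 3 \left(-3\right) + 3\right) 30 + 149 = \left(-54 - 9 + 3\right) 30 + 149 = \left(-60\right) 30 + 149 = -1800 + 149 = -1651$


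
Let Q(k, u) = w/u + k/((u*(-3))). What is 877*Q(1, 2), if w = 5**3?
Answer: 163999/3 ≈ 54666.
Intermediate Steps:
w = 125
Q(k, u) = 125/u - k/(3*u) (Q(k, u) = 125/u + k/((u*(-3))) = 125/u + k/((-3*u)) = 125/u + k*(-1/(3*u)) = 125/u - k/(3*u))
877*Q(1, 2) = 877*((1/3)*(375 - 1*1)/2) = 877*((1/3)*(1/2)*(375 - 1)) = 877*((1/3)*(1/2)*374) = 877*(187/3) = 163999/3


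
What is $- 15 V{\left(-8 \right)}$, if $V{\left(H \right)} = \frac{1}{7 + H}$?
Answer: $15$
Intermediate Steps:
$- 15 V{\left(-8 \right)} = - \frac{15}{7 - 8} = - \frac{15}{-1} = \left(-15\right) \left(-1\right) = 15$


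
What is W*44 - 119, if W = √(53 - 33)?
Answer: -119 + 88*√5 ≈ 77.774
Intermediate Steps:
W = 2*√5 (W = √20 = 2*√5 ≈ 4.4721)
W*44 - 119 = (2*√5)*44 - 119 = 88*√5 - 119 = -119 + 88*√5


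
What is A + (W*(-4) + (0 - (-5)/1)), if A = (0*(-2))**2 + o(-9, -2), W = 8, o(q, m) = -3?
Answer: -30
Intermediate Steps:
A = -3 (A = (0*(-2))**2 - 3 = 0**2 - 3 = 0 - 3 = -3)
A + (W*(-4) + (0 - (-5)/1)) = -3 + (8*(-4) + (0 - (-5)/1)) = -3 + (-32 + (0 - (-5))) = -3 + (-32 + (0 - 1*(-5))) = -3 + (-32 + (0 + 5)) = -3 + (-32 + 5) = -3 - 27 = -30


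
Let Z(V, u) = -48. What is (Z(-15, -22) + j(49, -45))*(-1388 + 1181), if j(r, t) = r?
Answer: -207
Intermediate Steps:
(Z(-15, -22) + j(49, -45))*(-1388 + 1181) = (-48 + 49)*(-1388 + 1181) = 1*(-207) = -207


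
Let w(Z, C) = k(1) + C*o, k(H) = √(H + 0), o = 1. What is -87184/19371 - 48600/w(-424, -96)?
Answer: 186629624/368049 ≈ 507.08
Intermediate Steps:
k(H) = √H
w(Z, C) = 1 + C (w(Z, C) = √1 + C*1 = 1 + C)
-87184/19371 - 48600/w(-424, -96) = -87184/19371 - 48600/(1 - 96) = -87184*1/19371 - 48600/(-95) = -87184/19371 - 48600*(-1/95) = -87184/19371 + 9720/19 = 186629624/368049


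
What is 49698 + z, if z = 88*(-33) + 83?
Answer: 46877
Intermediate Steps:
z = -2821 (z = -2904 + 83 = -2821)
49698 + z = 49698 - 2821 = 46877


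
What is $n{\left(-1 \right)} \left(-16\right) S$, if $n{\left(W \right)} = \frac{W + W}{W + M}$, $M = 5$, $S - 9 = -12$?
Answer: $-24$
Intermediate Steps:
$S = -3$ ($S = 9 - 12 = -3$)
$n{\left(W \right)} = \frac{2 W}{5 + W}$ ($n{\left(W \right)} = \frac{W + W}{W + 5} = \frac{2 W}{5 + W}$)
$n{\left(-1 \right)} \left(-16\right) S = 2 \left(-1\right) \frac{1}{5 - 1} \left(-16\right) \left(-3\right) = 2 \left(-1\right) \frac{1}{4} \left(-16\right) \left(-3\right) = \left(- \frac{1}{2}\right) \left(-16\right) \left(-3\right) = 8 \left(-3\right) = -24$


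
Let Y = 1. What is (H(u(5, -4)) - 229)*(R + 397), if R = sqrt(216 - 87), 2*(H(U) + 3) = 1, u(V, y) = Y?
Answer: -183811/2 - 463*sqrt(129)/2 ≈ -94535.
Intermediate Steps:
u(V, y) = 1
H(U) = -5/2 (H(U) = -3 + (1/2)*1 = -3 + 1/2 = -5/2)
R = sqrt(129) ≈ 11.358
(H(u(5, -4)) - 229)*(R + 397) = (-5/2 - 229)*(sqrt(129) + 397) = -463*(397 + sqrt(129))/2 = -183811/2 - 463*sqrt(129)/2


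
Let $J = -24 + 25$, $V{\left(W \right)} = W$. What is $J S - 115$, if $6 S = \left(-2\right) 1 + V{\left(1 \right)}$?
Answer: $- \frac{691}{6} \approx -115.17$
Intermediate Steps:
$J = 1$
$S = - \frac{1}{6}$ ($S = \frac{\left(-2\right) 1 + 1}{6} = \frac{-2 + 1}{6} = \frac{1}{6} \left(-1\right) = - \frac{1}{6} \approx -0.16667$)
$J S - 115 = 1 \left(- \frac{1}{6}\right) - 115 = - \frac{1}{6} - 115 = - \frac{691}{6}$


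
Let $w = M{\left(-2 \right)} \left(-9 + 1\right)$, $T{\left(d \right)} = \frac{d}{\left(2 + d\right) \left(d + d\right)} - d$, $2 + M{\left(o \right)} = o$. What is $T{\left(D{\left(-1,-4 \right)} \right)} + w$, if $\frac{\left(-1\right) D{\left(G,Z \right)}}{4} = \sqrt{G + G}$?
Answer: $\frac{1153}{36} + \frac{73 i \sqrt{2}}{18} \approx 32.028 + 5.7354 i$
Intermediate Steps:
$D{\left(G,Z \right)} = - 4 \sqrt{2} \sqrt{G}$ ($D{\left(G,Z \right)} = - 4 \sqrt{G + G} = - 4 \sqrt{2 G} = - 4 \sqrt{2} \sqrt{G}$)
$M{\left(o \right)} = -2 + o$
$T{\left(d \right)} = \frac{1}{2 \left(2 + d\right)} - d$ ($T{\left(d \right)} = \frac{d}{\left(2 + d\right) 2 d} - d = \frac{d}{2 d \left(2 + d\right)} - d = d \frac{1}{2 d \left(2 + d\right)} - d = \frac{1}{2 \left(2 + d\right)} - d$)
$w = 32$ ($w = \left(-2 - 2\right) \left(-9 + 1\right) = \left(-4\right) \left(-8\right) = 32$)
$T{\left(D{\left(-1,-4 \right)} \right)} + w = \frac{\frac{1}{2} - \left(- 4 \sqrt{2} \sqrt{-1}\right)^{2} - 2 \left(- 4 \sqrt{2} \sqrt{-1}\right)}{2 - 4 \sqrt{2} \sqrt{-1}} + 32 = \frac{\frac{1}{2} - \left(- 4 \sqrt{2} i\right)^{2} - 2 \left(- 4 \sqrt{2} i\right)}{2 - 4 \sqrt{2} i} + 32 = \frac{\frac{1}{2} - \left(- 4 i \sqrt{2}\right)^{2} - 2 \left(- 4 i \sqrt{2}\right)}{2 - 4 i \sqrt{2}} + 32 = \frac{\frac{1}{2} - -32 + 8 i \sqrt{2}}{2 - 4 i \sqrt{2}} + 32 = \frac{\frac{1}{2} + 32 + 8 i \sqrt{2}}{2 - 4 i \sqrt{2}} + 32 = \frac{\frac{65}{2} + 8 i \sqrt{2}}{2 - 4 i \sqrt{2}} + 32 = 32 + \frac{\frac{65}{2} + 8 i \sqrt{2}}{2 - 4 i \sqrt{2}}$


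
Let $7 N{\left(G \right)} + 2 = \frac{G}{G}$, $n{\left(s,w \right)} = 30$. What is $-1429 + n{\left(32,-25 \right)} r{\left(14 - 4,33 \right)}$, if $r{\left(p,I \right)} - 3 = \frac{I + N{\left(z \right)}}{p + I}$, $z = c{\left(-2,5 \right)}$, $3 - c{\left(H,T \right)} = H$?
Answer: $- \frac{396139}{301} \approx -1316.1$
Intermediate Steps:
$c{\left(H,T \right)} = 3 - H$
$z = 5$ ($z = 3 - -2 = 3 + 2 = 5$)
$N{\left(G \right)} = - \frac{1}{7}$ ($N{\left(G \right)} = - \frac{2}{7} + \frac{G \frac{1}{G}}{7} = - \frac{2}{7} + \frac{1}{7} \cdot 1 = - \frac{2}{7} + \frac{1}{7} = - \frac{1}{7}$)
$r{\left(p,I \right)} = 3 + \frac{- \frac{1}{7} + I}{I + p}$ ($r{\left(p,I \right)} = 3 + \frac{I - \frac{1}{7}}{p + I} = 3 + \frac{- \frac{1}{7} + I}{I + p}$)
$-1429 + n{\left(32,-25 \right)} r{\left(14 - 4,33 \right)} = -1429 + 30 \frac{- \frac{1}{7} + 3 \left(14 - 4\right) + 4 \cdot 33}{33 + \left(14 - 4\right)} = -1429 + 30 \frac{- \frac{1}{7} + 3 \cdot 10 + 132}{33 + 10} = -1429 + 30 \frac{- \frac{1}{7} + 30 + 132}{43} = -1429 + 30 \cdot \frac{1}{43} \cdot \frac{1133}{7} = -1429 + 30 \cdot \frac{1133}{301} = -1429 + \frac{33990}{301} = - \frac{396139}{301}$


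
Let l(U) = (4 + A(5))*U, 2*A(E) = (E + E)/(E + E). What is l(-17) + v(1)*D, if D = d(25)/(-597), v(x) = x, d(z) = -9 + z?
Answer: -91373/1194 ≈ -76.527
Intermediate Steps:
A(E) = ½ (A(E) = ((E + E)/(E + E))/2 = ((2*E)/((2*E)))/2 = ((2*E)*(1/(2*E)))/2 = (½)*1 = ½)
l(U) = 9*U/2 (l(U) = (4 + ½)*U = 9*U/2)
D = -16/597 (D = (-9 + 25)/(-597) = 16*(-1/597) = -16/597 ≈ -0.026801)
l(-17) + v(1)*D = (9/2)*(-17) + 1*(-16/597) = -153/2 - 16/597 = -91373/1194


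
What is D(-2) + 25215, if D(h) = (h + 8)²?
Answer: 25251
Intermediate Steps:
D(h) = (8 + h)²
D(-2) + 25215 = (8 - 2)² + 25215 = 6² + 25215 = 36 + 25215 = 25251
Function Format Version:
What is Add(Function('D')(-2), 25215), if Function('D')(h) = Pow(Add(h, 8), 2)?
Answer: 25251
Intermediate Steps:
Function('D')(h) = Pow(Add(8, h), 2)
Add(Function('D')(-2), 25215) = Add(Pow(Add(8, -2), 2), 25215) = Add(Pow(6, 2), 25215) = Add(36, 25215) = 25251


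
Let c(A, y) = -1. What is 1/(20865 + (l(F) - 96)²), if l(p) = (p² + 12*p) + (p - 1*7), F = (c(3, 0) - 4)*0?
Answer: 1/31474 ≈ 3.1772e-5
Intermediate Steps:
F = 0 (F = (-1 - 4)*0 = -5*0 = 0)
l(p) = -7 + p² + 13*p (l(p) = (p² + 12*p) + (p - 7) = (p² + 12*p) + (-7 + p) = -7 + p² + 13*p)
1/(20865 + (l(F) - 96)²) = 1/(20865 + ((-7 + 0² + 13*0) - 96)²) = 1/(20865 + ((-7 + 0 + 0) - 96)²) = 1/(20865 + (-7 - 96)²) = 1/(20865 + (-103)²) = 1/(20865 + 10609) = 1/31474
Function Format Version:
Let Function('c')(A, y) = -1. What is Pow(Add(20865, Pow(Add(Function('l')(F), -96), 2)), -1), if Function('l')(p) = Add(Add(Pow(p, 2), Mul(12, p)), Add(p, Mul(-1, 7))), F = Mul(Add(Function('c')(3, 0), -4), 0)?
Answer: Rational(1, 31474) ≈ 3.1772e-5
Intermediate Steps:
F = 0 (F = Mul(Add(-1, -4), 0) = Mul(-5, 0) = 0)
Function('l')(p) = Add(-7, Pow(p, 2), Mul(13, p)) (Function('l')(p) = Add(Add(Pow(p, 2), Mul(12, p)), Add(p, -7)) = Add(Add(Pow(p, 2), Mul(12, p)), Add(-7, p)) = Add(-7, Pow(p, 2), Mul(13, p)))
Pow(Add(20865, Pow(Add(Function('l')(F), -96), 2)), -1) = Pow(Add(20865, Pow(Add(Add(-7, Pow(0, 2), Mul(13, 0)), -96), 2)), -1) = Pow(Add(20865, Pow(Add(Add(-7, 0, 0), -96), 2)), -1) = Pow(Add(20865, Pow(Add(-7, -96), 2)), -1) = Pow(Add(20865, Pow(-103, 2)), -1) = Pow(Add(20865, 10609), -1) = Pow(31474, -1) = Rational(1, 31474)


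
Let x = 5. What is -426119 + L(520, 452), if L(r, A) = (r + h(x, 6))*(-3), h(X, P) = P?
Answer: -427697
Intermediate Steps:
L(r, A) = -18 - 3*r (L(r, A) = (r + 6)*(-3) = (6 + r)*(-3) = -18 - 3*r)
-426119 + L(520, 452) = -426119 + (-18 - 3*520) = -426119 + (-18 - 1560) = -426119 - 1578 = -427697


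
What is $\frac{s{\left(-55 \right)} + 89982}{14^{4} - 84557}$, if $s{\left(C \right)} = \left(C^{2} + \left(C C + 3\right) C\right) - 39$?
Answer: $\frac{73572}{46141} \approx 1.5945$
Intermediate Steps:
$s{\left(C \right)} = -39 + C^{2} + C \left(3 + C^{2}\right)$ ($s{\left(C \right)} = \left(C^{2} + \left(C^{2} + 3\right) C\right) - 39 = \left(C^{2} + \left(3 + C^{2}\right) C\right) - 39 = \left(C^{2} + C \left(3 + C^{2}\right)\right) - 39 = -39 + C^{2} + C \left(3 + C^{2}\right)$)
$\frac{s{\left(-55 \right)} + 89982}{14^{4} - 84557} = \frac{\left(-39 + \left(-55\right)^{2} + \left(-55\right)^{3} + 3 \left(-55\right)\right) + 89982}{14^{4} - 84557} = \frac{\left(-39 + 3025 - 166375 - 165\right) + 89982}{38416 - 84557} = \frac{-163554 + 89982}{-46141} = \left(-73572\right) \left(- \frac{1}{46141}\right) = \frac{73572}{46141}$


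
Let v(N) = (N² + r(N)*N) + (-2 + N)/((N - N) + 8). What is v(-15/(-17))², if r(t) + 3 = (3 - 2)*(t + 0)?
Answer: 8082649/5345344 ≈ 1.5121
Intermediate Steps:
r(t) = -3 + t (r(t) = -3 + (3 - 2)*(t + 0) = -3 + 1*t = -3 + t)
v(N) = -¼ + N² + N/8 + N*(-3 + N) (v(N) = (N² + (-3 + N)*N) + (-2 + N)/((N - N) + 8) = (N² + N*(-3 + N)) + (-2 + N)/(0 + 8) = (N² + N*(-3 + N)) + (-2 + N)/8 = (N² + N*(-3 + N)) + (-2 + N)*(⅛) = (N² + N*(-3 + N)) + (-¼ + N/8) = -¼ + N² + N/8 + N*(-3 + N))
v(-15/(-17))² = (-¼ + 2*(-15/(-17))² - (-345)/(8*(-17)))² = (-¼ + 2*(-15*(-1/17))² - (-345)*(-1)/(8*17))² = (-¼ + 2*(15/17)² - 23/8*15/17)² = (-¼ + 2*(225/289) - 345/136)² = (-¼ + 450/289 - 345/136)² = (-2843/2312)² = 8082649/5345344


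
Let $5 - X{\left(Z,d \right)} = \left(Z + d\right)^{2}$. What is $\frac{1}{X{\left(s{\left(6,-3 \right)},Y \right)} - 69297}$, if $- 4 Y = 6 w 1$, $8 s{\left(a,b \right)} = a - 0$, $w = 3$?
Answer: $- \frac{16}{1108897} \approx -1.4429 \cdot 10^{-5}$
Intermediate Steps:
$s{\left(a,b \right)} = \frac{a}{8}$ ($s{\left(a,b \right)} = \frac{a - 0}{8} = \frac{a + 0}{8} = \frac{a}{8}$)
$Y = - \frac{9}{2}$ ($Y = - \frac{6 \cdot 3 \cdot 1}{4} = - \frac{18 \cdot 1}{4} = \left(- \frac{1}{4}\right) 18 = - \frac{9}{2} \approx -4.5$)
$X{\left(Z,d \right)} = 5 - \left(Z + d\right)^{2}$
$\frac{1}{X{\left(s{\left(6,-3 \right)},Y \right)} - 69297} = \frac{1}{\left(5 - \left(\frac{1}{8} \cdot 6 - \frac{9}{2}\right)^{2}\right) - 69297} = \frac{1}{\left(5 - \left(\frac{3}{4} - \frac{9}{2}\right)^{2}\right) - 69297} = \frac{1}{\left(5 - \left(- \frac{15}{4}\right)^{2}\right) - 69297} = \frac{1}{\left(5 - \frac{225}{16}\right) - 69297} = \frac{1}{- \frac{145}{16} - 69297} = \frac{1}{- \frac{1108897}{16}} = - \frac{16}{1108897}$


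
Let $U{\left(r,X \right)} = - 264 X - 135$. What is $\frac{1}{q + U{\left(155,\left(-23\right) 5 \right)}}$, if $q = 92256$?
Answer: $\frac{1}{122481} \approx 8.1645 \cdot 10^{-6}$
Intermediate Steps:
$U{\left(r,X \right)} = -135 - 264 X$
$\frac{1}{q + U{\left(155,\left(-23\right) 5 \right)}} = \frac{1}{92256 - \left(135 + 264 \left(\left(-23\right) 5\right)\right)} = \frac{1}{92256 - -30225} = \frac{1}{92256 + \left(-135 + 30360\right)} = \frac{1}{92256 + 30225} = \frac{1}{122481}$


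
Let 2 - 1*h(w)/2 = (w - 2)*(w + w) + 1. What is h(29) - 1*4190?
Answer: -7320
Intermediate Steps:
h(w) = 2 - 4*w*(-2 + w) (h(w) = 4 - 2*((w - 2)*(w + w) + 1) = 4 - 2*((-2 + w)*(2*w) + 1) = 4 - 2*(2*w*(-2 + w) + 1) = 4 - 2*(1 + 2*w*(-2 + w)) = 4 + (-2 - 4*w*(-2 + w)) = 2 - 4*w*(-2 + w))
h(29) - 1*4190 = (2 - 4*29² + 8*29) - 1*4190 = (2 - 4*841 + 232) - 4190 = (2 - 3364 + 232) - 4190 = -3130 - 4190 = -7320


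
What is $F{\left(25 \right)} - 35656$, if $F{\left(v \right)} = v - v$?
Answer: $-35656$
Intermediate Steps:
$F{\left(v \right)} = 0$
$F{\left(25 \right)} - 35656 = 0 - 35656 = -35656$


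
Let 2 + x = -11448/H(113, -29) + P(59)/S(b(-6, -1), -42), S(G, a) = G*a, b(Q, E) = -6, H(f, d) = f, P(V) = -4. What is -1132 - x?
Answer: -7323133/7119 ≈ -1028.7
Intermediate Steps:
x = -735575/7119 (x = -2 + (-11448/113 - 4/((-6*(-42)))) = -2 + (-11448*1/113 - 4/252) = -2 + (-11448/113 - 4*1/252) = -2 + (-11448/113 - 1/63) = -2 - 721337/7119 = -735575/7119 ≈ -103.33)
-1132 - x = -1132 - 1*(-735575/7119) = -1132 + 735575/7119 = -7323133/7119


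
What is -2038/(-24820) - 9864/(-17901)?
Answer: 919303/1451970 ≈ 0.63314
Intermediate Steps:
-2038/(-24820) - 9864/(-17901) = -2038*(-1/24820) - 9864*(-1/17901) = 1019/12410 + 1096/1989 = 919303/1451970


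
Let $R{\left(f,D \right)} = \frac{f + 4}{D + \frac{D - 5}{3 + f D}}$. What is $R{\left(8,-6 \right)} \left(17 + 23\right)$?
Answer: $- \frac{21600}{259} \approx -83.398$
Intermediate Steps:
$R{\left(f,D \right)} = \frac{4 + f}{D + \frac{-5 + D}{3 + D f}}$
$R{\left(8,-6 \right)} \left(17 + 23\right) = \frac{12 + 3 \cdot 8 - 6 \cdot 8^{2} + 4 \left(-6\right) 8}{-5 + 4 \left(-6\right) + 8 \left(-6\right)^{2}} \left(17 + 23\right) = \frac{12 + 24 - 384 - 192}{-5 - 24 + 8 \cdot 36} \cdot 40 = \frac{12 + 24 - 384 - 192}{-5 - 24 + 288} \cdot 40 = \frac{1}{259} \left(-540\right) 40 = \left(- \frac{540}{259}\right) 40 = - \frac{21600}{259}$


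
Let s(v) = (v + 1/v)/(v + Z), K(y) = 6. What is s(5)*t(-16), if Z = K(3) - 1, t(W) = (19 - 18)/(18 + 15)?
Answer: 13/825 ≈ 0.015758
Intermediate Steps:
t(W) = 1/33
Z = 5 (Z = 6 - 1 = 5)
s(v) = (v + 1/v)/(5 + v) (s(v) = (v + 1/v)/(v + 5) = (v + 1/v)/(5 + v))
s(5)*t(-16) = ((1 + 5²)/(5*(5 + 5)))*(1/33) = ((⅕)*(1 + 25)/10)*(1/33) = ((⅕)*(⅒)*26)*(1/33) = (13/25)*(1/33) = 13/825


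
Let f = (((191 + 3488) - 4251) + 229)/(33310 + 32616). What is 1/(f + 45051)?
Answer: 9418/424290269 ≈ 2.2197e-5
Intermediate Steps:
f = -49/9418 (f = ((3679 - 4251) + 229)/65926 = (-572 + 229)*(1/65926) = -343*1/65926 = -49/9418 ≈ -0.0052028)
1/(f + 45051) = 1/(-49/9418 + 45051) = 1/(424290269/9418) = 9418/424290269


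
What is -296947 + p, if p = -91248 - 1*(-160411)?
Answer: -227784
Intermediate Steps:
p = 69163 (p = -91248 + 160411 = 69163)
-296947 + p = -296947 + 69163 = -227784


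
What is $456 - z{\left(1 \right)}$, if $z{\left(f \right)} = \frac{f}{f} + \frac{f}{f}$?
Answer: $454$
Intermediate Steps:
$z{\left(f \right)} = 2$ ($z{\left(f \right)} = 1 + 1 = 2$)
$456 - z{\left(1 \right)} = 456 - 2 = 454$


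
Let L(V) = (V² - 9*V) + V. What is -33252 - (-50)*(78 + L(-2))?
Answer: -28352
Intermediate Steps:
L(V) = V² - 8*V
-33252 - (-50)*(78 + L(-2)) = -33252 - (-50)*(78 - 2*(-8 - 2)) = -33252 - (-50)*(78 - 2*(-10)) = -33252 - (-50)*(78 + 20) = -33252 - (-50)*98 = -33252 - 1*(-4900) = -33252 + 4900 = -28352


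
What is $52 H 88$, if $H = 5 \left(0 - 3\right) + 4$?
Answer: $-50336$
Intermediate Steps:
$H = -11$ ($H = 5 \left(0 - 3\right) + 4 = 5 \left(-3\right) + 4 = -15 + 4 = -11$)
$52 H 88 = 52 \left(-11\right) 88 = \left(-572\right) 88 = -50336$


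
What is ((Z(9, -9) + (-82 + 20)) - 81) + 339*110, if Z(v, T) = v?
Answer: 37156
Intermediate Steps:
((Z(9, -9) + (-82 + 20)) - 81) + 339*110 = ((9 + (-82 + 20)) - 81) + 339*110 = ((9 - 62) - 81) + 37290 = (-53 - 81) + 37290 = -134 + 37290 = 37156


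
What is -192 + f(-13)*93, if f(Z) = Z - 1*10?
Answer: -2331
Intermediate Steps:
f(Z) = -10 + Z (f(Z) = Z - 10 = -10 + Z)
-192 + f(-13)*93 = -192 + (-10 - 13)*93 = -192 - 23*93 = -192 - 2139 = -2331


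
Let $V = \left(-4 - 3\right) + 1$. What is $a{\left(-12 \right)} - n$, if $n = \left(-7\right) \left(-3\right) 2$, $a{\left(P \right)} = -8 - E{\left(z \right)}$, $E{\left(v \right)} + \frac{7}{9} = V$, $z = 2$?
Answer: $- \frac{389}{9} \approx -43.222$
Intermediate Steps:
$V = -6$ ($V = -7 + 1 = -6$)
$E{\left(v \right)} = - \frac{61}{9}$ ($E{\left(v \right)} = - \frac{7}{9} - 6 = - \frac{61}{9}$)
$a{\left(P \right)} = - \frac{11}{9}$ ($a{\left(P \right)} = -8 - - \frac{61}{9} = -8 + \frac{61}{9} = - \frac{11}{9}$)
$n = 42$ ($n = 21 \cdot 2 = 42$)
$a{\left(-12 \right)} - n = - \frac{11}{9} - 42 = - \frac{389}{9}$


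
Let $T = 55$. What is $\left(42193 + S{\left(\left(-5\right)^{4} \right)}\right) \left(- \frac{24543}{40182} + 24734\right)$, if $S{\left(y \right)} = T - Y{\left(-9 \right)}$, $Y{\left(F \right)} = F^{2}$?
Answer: $\frac{13969042225505}{13394} \approx 1.0429 \cdot 10^{9}$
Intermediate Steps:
$S{\left(y \right)} = -26$ ($S{\left(y \right)} = 55 - \left(-9\right)^{2} = 55 - 81 = -26$)
$\left(42193 + S{\left(\left(-5\right)^{4} \right)}\right) \left(- \frac{24543}{40182} + 24734\right) = \left(42193 - 26\right) \left(- \frac{24543}{40182} + 24734\right) = 42167 \left(\left(-24543\right) \frac{1}{40182} + 24734\right) = 42167 \left(- \frac{8181}{13394} + 24734\right) = 42167 \cdot \frac{331279015}{13394} = \frac{13969042225505}{13394}$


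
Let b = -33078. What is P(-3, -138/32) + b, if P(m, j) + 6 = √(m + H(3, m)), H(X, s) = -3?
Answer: -33084 + I*√6 ≈ -33084.0 + 2.4495*I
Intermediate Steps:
P(m, j) = -6 + √(-3 + m) (P(m, j) = -6 + √(m - 3) = -6 + √(-3 + m))
P(-3, -138/32) + b = (-6 + √(-3 - 3)) - 33078 = (-6 + √(-6)) - 33078 = (-6 + I*√6) - 33078 = -33084 + I*√6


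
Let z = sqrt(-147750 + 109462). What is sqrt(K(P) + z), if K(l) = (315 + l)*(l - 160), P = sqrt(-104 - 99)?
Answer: sqrt(-50603 + 4*I*sqrt(2393) + 155*I*sqrt(203)) ≈ 5.3421 + 225.01*I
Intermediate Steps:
P = I*sqrt(203) (P = sqrt(-203) = I*sqrt(203) ≈ 14.248*I)
z = 4*I*sqrt(2393) (z = sqrt(-38288) = 4*I*sqrt(2393) ≈ 195.67*I)
K(l) = (-160 + l)*(315 + l) (K(l) = (315 + l)*(-160 + l) = (-160 + l)*(315 + l))
sqrt(K(P) + z) = sqrt((-50400 + (I*sqrt(203))**2 + 155*(I*sqrt(203))) + 4*I*sqrt(2393)) = sqrt((-50400 - 203 + 155*I*sqrt(203)) + 4*I*sqrt(2393)) = sqrt((-50603 + 155*I*sqrt(203)) + 4*I*sqrt(2393)) = sqrt(-50603 + 4*I*sqrt(2393) + 155*I*sqrt(203))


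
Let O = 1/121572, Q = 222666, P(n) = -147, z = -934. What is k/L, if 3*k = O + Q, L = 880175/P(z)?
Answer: -1326427596697/107004635100 ≈ -12.396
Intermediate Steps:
O = 1/121572 ≈ 8.2256e-6
L = -880175/147 (L = 880175/(-147) = 880175*(-1/147) = -880175/147 ≈ -5987.6)
k = 27069950953/364716 (k = (1/121572 + 222666)/3 = (1/3)*(27069950953/121572) = 27069950953/364716 ≈ 74222.)
k/L = 27069950953/(364716*(-880175/147)) = (27069950953/364716)*(-147/880175) = -1326427596697/107004635100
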